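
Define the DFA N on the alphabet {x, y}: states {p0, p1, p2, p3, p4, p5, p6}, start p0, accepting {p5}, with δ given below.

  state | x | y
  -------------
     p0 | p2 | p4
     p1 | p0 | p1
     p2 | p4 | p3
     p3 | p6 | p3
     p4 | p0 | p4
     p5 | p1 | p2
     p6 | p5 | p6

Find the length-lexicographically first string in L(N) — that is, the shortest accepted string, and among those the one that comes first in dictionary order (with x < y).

xyxx

A breadth-first search from p0 reaches an accepting state first via the path p0 → p2 → p3 → p6 → p5 on input xyxx.
No string of length < 4 is accepted (BFS exhausts all shorter strings without reaching an accepting state), and xyxx is the lexicographically least accepting string of length 4.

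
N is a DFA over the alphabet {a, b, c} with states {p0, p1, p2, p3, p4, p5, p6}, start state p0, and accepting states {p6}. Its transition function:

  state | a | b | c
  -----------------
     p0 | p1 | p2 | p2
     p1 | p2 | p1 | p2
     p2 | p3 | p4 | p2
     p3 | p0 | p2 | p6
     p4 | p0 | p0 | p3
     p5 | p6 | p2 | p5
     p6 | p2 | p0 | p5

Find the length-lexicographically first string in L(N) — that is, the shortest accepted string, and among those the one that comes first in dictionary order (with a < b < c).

bac

A breadth-first search from p0 reaches an accepting state first via the path p0 → p2 → p3 → p6 on input bac.
No string of length < 3 is accepted (BFS exhausts all shorter strings without reaching an accepting state), and bac is the lexicographically least accepting string of length 3.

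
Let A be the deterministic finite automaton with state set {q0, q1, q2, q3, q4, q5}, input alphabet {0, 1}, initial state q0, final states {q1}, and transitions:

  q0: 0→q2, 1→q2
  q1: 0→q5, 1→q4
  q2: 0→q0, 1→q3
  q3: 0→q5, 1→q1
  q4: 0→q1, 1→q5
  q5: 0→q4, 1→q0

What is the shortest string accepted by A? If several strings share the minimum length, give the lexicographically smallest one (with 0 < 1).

A breadth-first search from q0 reaches an accepting state first via the path q0 → q2 → q3 → q1 on input 011.
No string of length < 3 is accepted (BFS exhausts all shorter strings without reaching an accepting state), and 011 is the lexicographically least accepting string of length 3.

011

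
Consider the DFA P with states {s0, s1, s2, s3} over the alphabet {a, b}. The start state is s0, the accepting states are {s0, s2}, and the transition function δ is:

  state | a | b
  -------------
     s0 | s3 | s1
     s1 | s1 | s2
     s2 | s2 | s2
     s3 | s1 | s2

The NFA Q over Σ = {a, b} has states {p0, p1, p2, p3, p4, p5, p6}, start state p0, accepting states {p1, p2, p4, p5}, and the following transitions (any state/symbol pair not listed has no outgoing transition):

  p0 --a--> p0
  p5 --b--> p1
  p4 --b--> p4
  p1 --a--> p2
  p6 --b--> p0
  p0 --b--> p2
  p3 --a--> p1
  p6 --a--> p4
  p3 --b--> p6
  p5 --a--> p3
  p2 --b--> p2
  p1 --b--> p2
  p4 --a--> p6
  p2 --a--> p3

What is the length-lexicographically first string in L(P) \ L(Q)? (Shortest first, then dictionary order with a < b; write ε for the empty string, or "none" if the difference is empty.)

ε

The empty string ε is accepted by P but not by Q.
Since ε is the unique shortest string, it is the required witness.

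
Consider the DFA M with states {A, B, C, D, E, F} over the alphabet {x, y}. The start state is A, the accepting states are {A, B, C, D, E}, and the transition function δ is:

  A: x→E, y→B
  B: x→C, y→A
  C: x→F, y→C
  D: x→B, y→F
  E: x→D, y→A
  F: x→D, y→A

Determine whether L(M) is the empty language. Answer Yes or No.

The empty string ε is accepted: the run A ends in the accepting state A.
Since at least one string is accepted, L(M) is not empty.

No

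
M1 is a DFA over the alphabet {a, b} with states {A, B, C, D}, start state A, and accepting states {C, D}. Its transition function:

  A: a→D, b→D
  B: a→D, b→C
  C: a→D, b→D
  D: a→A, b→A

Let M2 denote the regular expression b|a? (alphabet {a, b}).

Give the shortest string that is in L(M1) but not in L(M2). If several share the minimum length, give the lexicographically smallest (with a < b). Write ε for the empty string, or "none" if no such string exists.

The string aaa is accepted by M1 but not by M2.
No shorter string lies in the difference, and aaa is the lexicographically first length-3 string in L(M1) \ L(M2).

aaa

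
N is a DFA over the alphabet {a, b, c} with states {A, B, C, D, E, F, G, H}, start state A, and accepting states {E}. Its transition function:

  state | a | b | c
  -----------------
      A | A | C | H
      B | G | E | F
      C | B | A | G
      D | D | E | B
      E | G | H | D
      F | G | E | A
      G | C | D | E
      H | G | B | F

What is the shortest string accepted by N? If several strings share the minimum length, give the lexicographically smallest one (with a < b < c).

A breadth-first search from A reaches an accepting state first via the path A → C → B → E on input bab.
No string of length < 3 is accepted (BFS exhausts all shorter strings without reaching an accepting state), and bab is the lexicographically least accepting string of length 3.

bab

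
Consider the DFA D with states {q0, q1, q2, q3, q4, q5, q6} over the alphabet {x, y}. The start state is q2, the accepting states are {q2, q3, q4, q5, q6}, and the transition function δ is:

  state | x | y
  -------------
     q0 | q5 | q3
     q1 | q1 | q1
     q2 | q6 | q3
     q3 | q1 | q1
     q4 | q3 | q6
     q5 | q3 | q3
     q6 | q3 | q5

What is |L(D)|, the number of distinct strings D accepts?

The useful subgraph on states {q2, q3, q5, q6} is acyclic, so L(D) is finite; the longest accepting path visits 4 useful states, giving maximum string length 3.
Counting accepting paths from q2 by length: 1 of length 0, 2 of length 1, 2 of length 2, 2 of length 3. Total 7.

7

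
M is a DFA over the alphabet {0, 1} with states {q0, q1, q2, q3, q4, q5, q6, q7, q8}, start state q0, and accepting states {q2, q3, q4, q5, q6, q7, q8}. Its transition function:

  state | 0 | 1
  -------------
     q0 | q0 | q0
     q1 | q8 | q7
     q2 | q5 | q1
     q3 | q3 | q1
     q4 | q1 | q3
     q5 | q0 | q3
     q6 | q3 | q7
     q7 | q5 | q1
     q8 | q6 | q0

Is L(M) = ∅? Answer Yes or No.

The states reachable from the start state are {q0}.
None of the accepting states {q2, q3, q4, q5, q6, q7, q8} is reachable, so no string is accepted and L(M) = ∅.

Yes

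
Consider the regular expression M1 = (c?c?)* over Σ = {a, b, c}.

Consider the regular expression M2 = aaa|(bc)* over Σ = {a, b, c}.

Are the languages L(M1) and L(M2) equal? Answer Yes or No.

The string c is accepted by M1 but rejected by M2.
So L(M1) ≠ L(M2).

No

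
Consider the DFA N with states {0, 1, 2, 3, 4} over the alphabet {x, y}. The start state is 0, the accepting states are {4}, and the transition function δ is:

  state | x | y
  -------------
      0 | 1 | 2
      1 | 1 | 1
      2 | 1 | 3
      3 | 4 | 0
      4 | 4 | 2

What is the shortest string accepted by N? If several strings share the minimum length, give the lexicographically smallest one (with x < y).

yyx

A breadth-first search from 0 reaches an accepting state first via the path 0 → 2 → 3 → 4 on input yyx.
No string of length < 3 is accepted (BFS exhausts all shorter strings without reaching an accepting state), and yyx is the lexicographically least accepting string of length 3.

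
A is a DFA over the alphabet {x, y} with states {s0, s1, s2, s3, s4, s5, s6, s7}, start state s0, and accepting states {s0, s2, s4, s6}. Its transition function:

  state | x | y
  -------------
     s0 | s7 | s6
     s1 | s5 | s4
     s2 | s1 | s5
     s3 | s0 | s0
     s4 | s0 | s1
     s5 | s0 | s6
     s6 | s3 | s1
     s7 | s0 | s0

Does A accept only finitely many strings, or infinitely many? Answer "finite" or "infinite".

infinite

State s0 is reachable from the start and can reach an accepting state, and it lies on the cycle s0 → s6 → s1 → s4 → s0.
Traversing that cycle any number of times yields accepted strings of unbounded length, so the language is infinite.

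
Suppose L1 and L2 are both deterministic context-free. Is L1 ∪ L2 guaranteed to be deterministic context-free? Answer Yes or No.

{aⁿbⁿ : n≥0} and {aⁿb²ⁿ : n≥0} are each accepted by a deterministic PDA (push the a's; pop one per b, respectively one per two b's), but their union U is not. Suppose a DPDA M accepted U. Being deterministic, M has a single run on aⁿb²ⁿ, and since aⁿbⁿ ∈ U that run passes through an accepting configuration right after consuming the prefix aⁿbⁿ and then goes on to accept again after n more b's. Build an ordinary (nondeterministic) PDA M′ that simulates M on a's and b's and, at any moment when M is in an accepting state, may switch to a second mode in which it reads only c's, feeding each c to M as a b; M′ accepts when M does. Then M′ accepts aⁱbʲcᵏ (k≥1) exactly when both aⁱbʲ ∈ U and aⁱbʲ⁺ᵏ ∈ U, and checking the four cases (i=j or j=2i, combined with j+k=i or j+k=2i) leaves only i=j=k: so L(M′) ∩ a*b*c⁺ = {aⁿbⁿcⁿ : n≥1} would be context-free, which it is not (pumping lemma) — contradiction. (The union is an unambiguous CFL; it is determinism, not unambiguity, that fails.)

No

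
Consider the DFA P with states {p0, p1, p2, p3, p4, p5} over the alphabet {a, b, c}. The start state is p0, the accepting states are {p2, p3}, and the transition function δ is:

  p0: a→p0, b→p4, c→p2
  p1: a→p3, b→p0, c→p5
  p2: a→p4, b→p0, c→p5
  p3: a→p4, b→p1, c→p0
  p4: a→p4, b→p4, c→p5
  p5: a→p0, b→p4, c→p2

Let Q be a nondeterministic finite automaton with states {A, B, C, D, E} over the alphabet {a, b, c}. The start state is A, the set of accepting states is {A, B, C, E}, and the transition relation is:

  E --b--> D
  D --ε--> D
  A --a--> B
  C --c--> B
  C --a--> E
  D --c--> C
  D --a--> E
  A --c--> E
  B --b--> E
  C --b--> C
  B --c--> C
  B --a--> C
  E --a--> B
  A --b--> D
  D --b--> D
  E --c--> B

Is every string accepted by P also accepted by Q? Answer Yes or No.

Exploring the product automaton P × Q from the start pair (p0, A), following both machines on each input symbol, reaches 14 state pairs: (p0, A), (p0, B), (p4, D), (p2, E), (p0, C), (p4, E), (p2, C), (p5, C), (p4, B), (p0, D), (p5, B), (p0, E), (p4, C), (p2, B).
P accepts in {p2, p3} and Q accepts in {A, B, C, E}. The reachable pairs whose P-component is accepting are (p2, E), (p2, C), (p2, B); in each of them the Q-component is accepting too, so the product for L(P) \ L(Q) (P-component accepting, Q-component rejecting) has no reachable accepting pair and the difference is empty.
Hence every string in L(P) is also in L(Q).

Yes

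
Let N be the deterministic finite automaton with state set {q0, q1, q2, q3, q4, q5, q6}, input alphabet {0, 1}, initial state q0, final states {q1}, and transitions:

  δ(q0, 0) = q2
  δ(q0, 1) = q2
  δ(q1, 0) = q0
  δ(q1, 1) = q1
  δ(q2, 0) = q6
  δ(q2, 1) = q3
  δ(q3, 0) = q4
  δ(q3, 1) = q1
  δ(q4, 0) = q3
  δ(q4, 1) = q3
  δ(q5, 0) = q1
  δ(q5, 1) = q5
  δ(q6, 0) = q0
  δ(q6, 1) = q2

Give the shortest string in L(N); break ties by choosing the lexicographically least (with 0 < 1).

A breadth-first search from q0 reaches an accepting state first via the path q0 → q2 → q3 → q1 on input 011.
No string of length < 3 is accepted (BFS exhausts all shorter strings without reaching an accepting state), and 011 is the lexicographically least accepting string of length 3.

011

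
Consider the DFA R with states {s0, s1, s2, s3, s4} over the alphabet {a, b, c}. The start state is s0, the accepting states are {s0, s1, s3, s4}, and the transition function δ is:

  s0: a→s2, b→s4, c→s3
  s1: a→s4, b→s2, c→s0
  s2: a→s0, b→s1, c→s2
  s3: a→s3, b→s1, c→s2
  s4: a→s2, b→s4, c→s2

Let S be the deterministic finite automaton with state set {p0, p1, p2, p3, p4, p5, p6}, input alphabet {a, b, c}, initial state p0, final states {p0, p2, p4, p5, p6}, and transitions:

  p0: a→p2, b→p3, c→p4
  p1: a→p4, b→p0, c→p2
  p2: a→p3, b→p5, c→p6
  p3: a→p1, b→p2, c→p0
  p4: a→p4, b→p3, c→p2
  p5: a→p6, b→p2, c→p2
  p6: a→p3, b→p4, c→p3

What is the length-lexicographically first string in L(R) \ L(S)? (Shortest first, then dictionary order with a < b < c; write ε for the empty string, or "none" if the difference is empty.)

The string b is accepted by R but not by S.
No shorter string lies in the difference, and b is the lexicographically first length-1 string in L(R) \ L(S).

b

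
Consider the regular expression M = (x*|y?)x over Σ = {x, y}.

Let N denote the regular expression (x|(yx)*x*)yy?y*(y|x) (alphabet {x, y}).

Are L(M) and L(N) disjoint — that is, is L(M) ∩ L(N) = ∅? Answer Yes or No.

The string yx is accepted by both M and N.
Hence L(M) ∩ L(N) ≠ ∅.

No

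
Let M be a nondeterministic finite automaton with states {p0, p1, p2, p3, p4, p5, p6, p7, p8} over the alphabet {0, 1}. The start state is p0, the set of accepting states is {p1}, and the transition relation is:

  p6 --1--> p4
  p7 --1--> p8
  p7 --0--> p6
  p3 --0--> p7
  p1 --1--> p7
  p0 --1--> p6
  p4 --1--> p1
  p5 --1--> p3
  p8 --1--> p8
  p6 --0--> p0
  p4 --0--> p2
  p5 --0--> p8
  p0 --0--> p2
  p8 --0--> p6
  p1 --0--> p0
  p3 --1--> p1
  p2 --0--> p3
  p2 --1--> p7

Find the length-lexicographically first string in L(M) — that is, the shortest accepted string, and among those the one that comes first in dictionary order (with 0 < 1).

A breadth-first search from p0 reaches an accepting state first via the path p0 → p2 → p3 → p1 on input 001.
No string of length < 3 is accepted (BFS exhausts all shorter strings without reaching an accepting state), and 001 is the lexicographically least accepting string of length 3.

001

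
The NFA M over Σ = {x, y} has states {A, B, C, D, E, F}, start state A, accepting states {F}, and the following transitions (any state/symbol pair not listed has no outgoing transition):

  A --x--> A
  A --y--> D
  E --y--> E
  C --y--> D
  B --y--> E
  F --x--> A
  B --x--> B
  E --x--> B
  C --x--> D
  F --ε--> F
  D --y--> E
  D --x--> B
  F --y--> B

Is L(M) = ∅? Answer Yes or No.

Yes

The states reachable from the start state are {A, B, D, E}.
None of the accepting states {F} is reachable, so no string is accepted and L(M) = ∅.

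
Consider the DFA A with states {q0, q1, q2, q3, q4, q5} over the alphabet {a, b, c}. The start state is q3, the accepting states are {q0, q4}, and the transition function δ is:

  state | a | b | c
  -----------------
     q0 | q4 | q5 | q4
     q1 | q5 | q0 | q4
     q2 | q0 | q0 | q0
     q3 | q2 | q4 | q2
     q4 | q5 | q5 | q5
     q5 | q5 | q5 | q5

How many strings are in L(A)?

19

The useful subgraph on states {q0, q2, q3, q4} is acyclic, so L(A) is finite; the longest accepting path visits 4 useful states, giving maximum string length 3.
Counting accepting paths from q3 by length: 1 of length 1, 6 of length 2, 12 of length 3. Total 19.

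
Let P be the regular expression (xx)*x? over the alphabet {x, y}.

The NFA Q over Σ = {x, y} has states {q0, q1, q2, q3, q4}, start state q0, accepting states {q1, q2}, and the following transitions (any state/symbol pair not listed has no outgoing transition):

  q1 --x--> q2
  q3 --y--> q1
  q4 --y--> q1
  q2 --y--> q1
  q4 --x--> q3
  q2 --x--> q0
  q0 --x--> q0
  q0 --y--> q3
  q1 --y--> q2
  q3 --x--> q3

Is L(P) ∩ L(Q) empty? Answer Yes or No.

Yes

Converting the expression P to a DFA (subset construction, then merging equivalent states) gives the minimal DFA with states {p0, p1}, start state p0, accepting states {p0} and transitions p0: x→p0, y→p1; p1: x→p1, y→p1.
Exploring the product automaton P × Q from the start pair (p0, q0), following both machines on each input symbol, reaches 5 state pairs: (p0, q0), (p1, q3), (p1, q1), (p1, q2), (p1, q0).
P accepts in {p0} and Q accepts in {q1, q2}; no reachable pair has both components accepting, so no string drives both machines to acceptance simultaneously and L(P) ∩ L(Q) = ∅.
So no string is accepted by both, and the intersection is empty.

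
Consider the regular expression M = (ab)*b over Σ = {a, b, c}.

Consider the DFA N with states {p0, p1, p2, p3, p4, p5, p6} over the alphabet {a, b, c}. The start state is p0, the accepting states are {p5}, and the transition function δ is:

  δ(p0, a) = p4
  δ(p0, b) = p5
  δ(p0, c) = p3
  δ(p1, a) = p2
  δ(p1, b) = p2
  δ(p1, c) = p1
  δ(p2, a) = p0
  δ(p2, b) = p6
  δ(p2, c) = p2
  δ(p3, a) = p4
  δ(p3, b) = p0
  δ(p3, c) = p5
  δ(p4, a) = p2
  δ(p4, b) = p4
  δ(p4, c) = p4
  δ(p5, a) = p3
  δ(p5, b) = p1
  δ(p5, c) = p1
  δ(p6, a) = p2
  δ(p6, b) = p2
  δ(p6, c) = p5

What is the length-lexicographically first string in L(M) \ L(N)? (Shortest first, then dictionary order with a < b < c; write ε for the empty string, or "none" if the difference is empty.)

The string abb is accepted by M but not by N.
No shorter string lies in the difference, and abb is the lexicographically first length-3 string in L(M) \ L(N).

abb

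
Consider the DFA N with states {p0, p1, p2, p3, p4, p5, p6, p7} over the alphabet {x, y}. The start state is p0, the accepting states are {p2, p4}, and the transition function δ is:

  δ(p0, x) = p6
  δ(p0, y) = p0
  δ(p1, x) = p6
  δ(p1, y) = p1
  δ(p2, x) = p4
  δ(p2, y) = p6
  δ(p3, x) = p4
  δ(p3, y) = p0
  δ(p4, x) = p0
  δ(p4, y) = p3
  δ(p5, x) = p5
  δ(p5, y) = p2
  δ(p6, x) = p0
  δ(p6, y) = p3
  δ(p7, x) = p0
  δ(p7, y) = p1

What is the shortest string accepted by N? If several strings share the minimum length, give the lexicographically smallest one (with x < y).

xyx

A breadth-first search from p0 reaches an accepting state first via the path p0 → p6 → p3 → p4 on input xyx.
No string of length < 3 is accepted (BFS exhausts all shorter strings without reaching an accepting state), and xyx is the lexicographically least accepting string of length 3.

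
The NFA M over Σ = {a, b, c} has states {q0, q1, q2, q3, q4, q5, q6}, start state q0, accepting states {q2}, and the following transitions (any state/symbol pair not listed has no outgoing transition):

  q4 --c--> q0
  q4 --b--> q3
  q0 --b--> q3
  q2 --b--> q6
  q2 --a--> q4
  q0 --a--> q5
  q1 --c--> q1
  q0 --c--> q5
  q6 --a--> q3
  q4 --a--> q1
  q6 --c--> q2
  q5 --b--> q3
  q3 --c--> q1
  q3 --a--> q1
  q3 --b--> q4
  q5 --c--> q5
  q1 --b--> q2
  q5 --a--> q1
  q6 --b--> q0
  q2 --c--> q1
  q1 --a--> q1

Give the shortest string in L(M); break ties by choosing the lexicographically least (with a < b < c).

aab

A breadth-first search from q0 reaches an accepting state first via the path q0 → q5 → q1 → q2 on input aab.
No string of length < 3 is accepted (BFS exhausts all shorter strings without reaching an accepting state), and aab is the lexicographically least accepting string of length 3.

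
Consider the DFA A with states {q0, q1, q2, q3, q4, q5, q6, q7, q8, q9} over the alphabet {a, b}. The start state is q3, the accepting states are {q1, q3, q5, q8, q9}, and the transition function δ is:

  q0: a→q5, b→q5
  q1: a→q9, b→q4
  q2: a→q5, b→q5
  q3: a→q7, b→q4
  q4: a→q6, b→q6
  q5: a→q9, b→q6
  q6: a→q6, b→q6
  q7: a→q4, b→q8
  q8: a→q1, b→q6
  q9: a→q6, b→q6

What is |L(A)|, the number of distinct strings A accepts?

4

The useful subgraph on states {q1, q3, q7, q8, q9} is acyclic, so L(A) is finite; the longest accepting path visits 5 useful states, giving maximum string length 4.
Counting accepting paths from q3 by length: 1 of length 0, 1 of length 2, 1 of length 3, 1 of length 4. Total 4.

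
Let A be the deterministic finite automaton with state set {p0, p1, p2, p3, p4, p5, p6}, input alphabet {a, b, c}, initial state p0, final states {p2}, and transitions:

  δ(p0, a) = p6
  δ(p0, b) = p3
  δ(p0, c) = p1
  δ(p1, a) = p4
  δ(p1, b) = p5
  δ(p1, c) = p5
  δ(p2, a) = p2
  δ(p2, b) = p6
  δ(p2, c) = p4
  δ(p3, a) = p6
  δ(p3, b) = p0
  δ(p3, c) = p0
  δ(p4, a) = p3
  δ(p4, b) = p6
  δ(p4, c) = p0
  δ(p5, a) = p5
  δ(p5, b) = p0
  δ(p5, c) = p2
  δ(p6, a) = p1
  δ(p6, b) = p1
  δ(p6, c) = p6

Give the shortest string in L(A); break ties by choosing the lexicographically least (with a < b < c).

cbc

A breadth-first search from p0 reaches an accepting state first via the path p0 → p1 → p5 → p2 on input cbc.
No string of length < 3 is accepted (BFS exhausts all shorter strings without reaching an accepting state), and cbc is the lexicographically least accepting string of length 3.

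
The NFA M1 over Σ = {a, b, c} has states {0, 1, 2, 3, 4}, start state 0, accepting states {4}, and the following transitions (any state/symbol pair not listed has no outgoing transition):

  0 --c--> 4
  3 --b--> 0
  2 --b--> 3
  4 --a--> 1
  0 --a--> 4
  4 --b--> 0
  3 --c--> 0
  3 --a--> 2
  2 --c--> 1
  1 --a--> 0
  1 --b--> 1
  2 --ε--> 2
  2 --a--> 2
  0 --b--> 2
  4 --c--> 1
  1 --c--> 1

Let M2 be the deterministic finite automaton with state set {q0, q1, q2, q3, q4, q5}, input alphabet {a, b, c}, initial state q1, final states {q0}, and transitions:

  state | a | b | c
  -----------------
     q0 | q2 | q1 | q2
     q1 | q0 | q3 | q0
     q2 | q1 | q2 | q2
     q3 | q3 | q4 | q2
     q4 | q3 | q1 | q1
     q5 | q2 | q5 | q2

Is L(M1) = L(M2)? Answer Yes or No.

Exploring the product automaton M1 × M2 from the start pair (0, q1), following both machines on each input symbol, reaches 5 state pairs: (0, q1), (4, q0), (2, q3), (1, q2), (3, q4).
M1 accepts in {4} and M2 accepts in {q0}. In every reachable pair the two components are either both accepting — (4, q0) — or both non-accepting, so no string is accepted by exactly one of the machines: L(M1) \ L(M2) and L(M2) \ L(M1) are both empty.
Hence every string is accepted by M1 iff it is accepted by M2, and the two languages coincide.

Yes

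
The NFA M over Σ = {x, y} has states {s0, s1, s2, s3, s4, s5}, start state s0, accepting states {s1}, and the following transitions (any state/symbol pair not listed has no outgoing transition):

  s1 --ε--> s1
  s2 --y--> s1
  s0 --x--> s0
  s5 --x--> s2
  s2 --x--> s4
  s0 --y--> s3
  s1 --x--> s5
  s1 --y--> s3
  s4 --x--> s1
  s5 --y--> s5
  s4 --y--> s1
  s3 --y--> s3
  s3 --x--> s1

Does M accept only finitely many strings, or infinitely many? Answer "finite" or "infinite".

State s0 is reachable from the start and can reach an accepting state, and it lies on the cycle s0 → s0.
Traversing that cycle any number of times yields accepted strings of unbounded length, so the language is infinite.

infinite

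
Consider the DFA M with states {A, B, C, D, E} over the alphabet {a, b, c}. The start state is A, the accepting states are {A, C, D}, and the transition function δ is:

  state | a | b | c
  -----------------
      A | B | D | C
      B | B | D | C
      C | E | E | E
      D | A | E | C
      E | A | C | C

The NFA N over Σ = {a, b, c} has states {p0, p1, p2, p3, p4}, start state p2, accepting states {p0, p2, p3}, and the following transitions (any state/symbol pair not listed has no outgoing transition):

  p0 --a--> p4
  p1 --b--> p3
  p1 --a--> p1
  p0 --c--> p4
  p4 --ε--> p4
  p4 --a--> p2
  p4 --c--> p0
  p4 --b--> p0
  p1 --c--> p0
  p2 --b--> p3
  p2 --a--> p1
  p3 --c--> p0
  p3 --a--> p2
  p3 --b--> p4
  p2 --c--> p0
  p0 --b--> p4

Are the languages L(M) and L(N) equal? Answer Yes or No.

Yes

Exploring the product automaton M × N from the start pair (A, p2), following both machines on each input symbol, reaches 5 state pairs: (A, p2), (B, p1), (D, p3), (C, p0), (E, p4).
M accepts in {A, C, D} and N accepts in {p0, p2, p3}. In every reachable pair the two components are either both accepting — (A, p2), (D, p3), (C, p0) — or both non-accepting, so no string is accepted by exactly one of the machines: L(M) \ L(N) and L(N) \ L(M) are both empty.
Hence every string is accepted by M iff it is accepted by N, and the two languages coincide.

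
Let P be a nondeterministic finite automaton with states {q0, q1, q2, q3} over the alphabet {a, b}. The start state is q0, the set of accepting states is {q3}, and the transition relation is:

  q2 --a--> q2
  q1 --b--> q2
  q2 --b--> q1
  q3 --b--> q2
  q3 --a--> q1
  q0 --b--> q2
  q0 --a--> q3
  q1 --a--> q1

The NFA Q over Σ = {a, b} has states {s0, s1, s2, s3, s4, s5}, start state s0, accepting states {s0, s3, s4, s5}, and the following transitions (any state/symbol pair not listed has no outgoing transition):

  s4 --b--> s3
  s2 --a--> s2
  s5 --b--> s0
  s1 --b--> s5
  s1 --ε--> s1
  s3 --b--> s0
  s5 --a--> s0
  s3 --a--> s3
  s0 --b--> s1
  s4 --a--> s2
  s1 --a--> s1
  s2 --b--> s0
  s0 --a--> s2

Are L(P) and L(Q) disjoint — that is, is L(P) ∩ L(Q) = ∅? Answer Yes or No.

Exploring the product automaton P × Q from the start pair (q0, s0), following both machines on each input symbol, reaches 10 state pairs: (q0, s0), (q3, s2), (q2, s1), (q1, s2), (q2, s0), (q1, s5), (q2, s2), (q1, s1), (q1, s0), (q2, s5).
P accepts in {q3} and Q accepts in {s0, s3, s4, s5}; no reachable pair has both components accepting, so no string drives both machines to acceptance simultaneously and L(P) ∩ L(Q) = ∅.
So no string is accepted by both, and the intersection is empty.

Yes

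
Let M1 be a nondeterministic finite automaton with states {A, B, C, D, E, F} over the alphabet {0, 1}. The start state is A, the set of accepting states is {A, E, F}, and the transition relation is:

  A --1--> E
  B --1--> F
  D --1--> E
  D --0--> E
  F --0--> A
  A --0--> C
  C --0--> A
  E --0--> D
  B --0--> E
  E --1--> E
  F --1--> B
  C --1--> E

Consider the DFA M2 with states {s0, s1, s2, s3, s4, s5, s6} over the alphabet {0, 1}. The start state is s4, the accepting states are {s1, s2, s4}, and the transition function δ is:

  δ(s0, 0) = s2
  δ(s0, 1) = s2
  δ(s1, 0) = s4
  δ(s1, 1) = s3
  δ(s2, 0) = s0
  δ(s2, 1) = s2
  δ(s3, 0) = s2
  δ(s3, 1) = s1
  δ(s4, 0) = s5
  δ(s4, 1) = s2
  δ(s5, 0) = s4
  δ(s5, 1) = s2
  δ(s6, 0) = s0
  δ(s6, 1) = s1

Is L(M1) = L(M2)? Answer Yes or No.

Yes

Exploring the product automaton M1 × M2 from the start pair (A, s4), following both machines on each input symbol, reaches 4 state pairs: (A, s4), (C, s5), (E, s2), (D, s0).
M1 accepts in {A, E, F} and M2 accepts in {s1, s2, s4}. In every reachable pair the two components are either both accepting — (A, s4), (E, s2) — or both non-accepting, so no string is accepted by exactly one of the machines: L(M1) \ L(M2) and L(M2) \ L(M1) are both empty.
Hence every string is accepted by M1 iff it is accepted by M2, and the two languages coincide.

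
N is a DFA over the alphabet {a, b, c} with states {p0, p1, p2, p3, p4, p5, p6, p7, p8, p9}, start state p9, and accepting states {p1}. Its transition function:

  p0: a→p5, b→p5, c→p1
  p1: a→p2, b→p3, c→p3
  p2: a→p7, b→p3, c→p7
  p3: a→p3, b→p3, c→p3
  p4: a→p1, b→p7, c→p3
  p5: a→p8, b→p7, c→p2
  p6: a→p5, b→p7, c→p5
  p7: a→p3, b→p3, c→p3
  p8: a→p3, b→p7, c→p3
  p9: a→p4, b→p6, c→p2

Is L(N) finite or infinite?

finite

The useful states (reachable from p9 and able to reach an accepting state) are {p1, p4, p9}.
Restricted to these states the transition graph has no cycle, so every accepting path has bounded length and L is finite.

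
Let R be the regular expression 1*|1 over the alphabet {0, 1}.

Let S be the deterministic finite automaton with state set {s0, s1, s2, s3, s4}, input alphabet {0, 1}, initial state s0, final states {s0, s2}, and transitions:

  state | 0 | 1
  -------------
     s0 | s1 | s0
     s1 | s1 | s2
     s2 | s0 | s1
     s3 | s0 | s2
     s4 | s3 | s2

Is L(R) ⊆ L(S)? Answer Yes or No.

Yes

Converting the expression R to a DFA (subset construction, then merging equivalent states) gives the minimal DFA with states {r0, r1}, start state r0, accepting states {r0} and transitions r0: 0→r1, 1→r0; r1: 0→r1, 1→r1.
Exploring the product automaton R × S from the start pair (r0, s0), following both machines on each input symbol, reaches 4 state pairs: (r0, s0), (r1, s1), (r1, s2), (r1, s0).
R accepts in {r0} and S accepts in {s0, s2}. The reachable pairs whose R-component is accepting are (r0, s0); in each of them the S-component is accepting too, so the product for L(R) \ L(S) (R-component accepting, S-component rejecting) has no reachable accepting pair and the difference is empty.
Hence every string in L(R) is also in L(S).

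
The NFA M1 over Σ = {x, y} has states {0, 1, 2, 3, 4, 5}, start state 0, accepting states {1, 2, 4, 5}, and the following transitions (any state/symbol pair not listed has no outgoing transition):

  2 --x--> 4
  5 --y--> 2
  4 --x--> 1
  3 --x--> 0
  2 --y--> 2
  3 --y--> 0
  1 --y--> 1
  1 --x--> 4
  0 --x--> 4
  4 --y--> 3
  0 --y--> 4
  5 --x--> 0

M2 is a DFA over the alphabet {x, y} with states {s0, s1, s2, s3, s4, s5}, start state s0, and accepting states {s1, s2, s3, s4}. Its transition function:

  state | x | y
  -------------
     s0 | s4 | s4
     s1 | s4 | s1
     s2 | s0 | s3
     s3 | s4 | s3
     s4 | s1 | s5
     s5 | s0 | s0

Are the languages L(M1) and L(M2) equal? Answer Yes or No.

Yes

Exploring the product automaton M1 × M2 from the start pair (0, s0), following both machines on each input symbol, reaches 4 state pairs: (0, s0), (4, s4), (1, s1), (3, s5).
M1 accepts in {1, 2, 4, 5} and M2 accepts in {s1, s2, s3, s4}. In every reachable pair the two components are either both accepting — (4, s4), (1, s1) — or both non-accepting, so no string is accepted by exactly one of the machines: L(M1) \ L(M2) and L(M2) \ L(M1) are both empty.
Hence every string is accepted by M1 iff it is accepted by M2, and the two languages coincide.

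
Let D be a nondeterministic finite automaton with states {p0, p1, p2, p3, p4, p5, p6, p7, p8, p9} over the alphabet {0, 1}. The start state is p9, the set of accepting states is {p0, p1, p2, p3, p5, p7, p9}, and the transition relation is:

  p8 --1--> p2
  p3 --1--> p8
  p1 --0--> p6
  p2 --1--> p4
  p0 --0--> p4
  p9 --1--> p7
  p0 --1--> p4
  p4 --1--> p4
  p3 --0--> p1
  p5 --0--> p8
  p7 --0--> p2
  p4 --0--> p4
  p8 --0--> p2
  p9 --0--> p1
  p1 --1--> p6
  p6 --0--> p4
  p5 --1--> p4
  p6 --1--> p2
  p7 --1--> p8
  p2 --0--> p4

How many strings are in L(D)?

The useful subgraph on states {p1, p2, p6, p7, p8, p9} is acyclic, so L(D) is finite; the longest accepting path visits 4 useful states, giving maximum string length 3.
Counting accepting paths from p9 by length: 1 of length 0, 2 of length 1, 1 of length 2, 4 of length 3. Total 8.

8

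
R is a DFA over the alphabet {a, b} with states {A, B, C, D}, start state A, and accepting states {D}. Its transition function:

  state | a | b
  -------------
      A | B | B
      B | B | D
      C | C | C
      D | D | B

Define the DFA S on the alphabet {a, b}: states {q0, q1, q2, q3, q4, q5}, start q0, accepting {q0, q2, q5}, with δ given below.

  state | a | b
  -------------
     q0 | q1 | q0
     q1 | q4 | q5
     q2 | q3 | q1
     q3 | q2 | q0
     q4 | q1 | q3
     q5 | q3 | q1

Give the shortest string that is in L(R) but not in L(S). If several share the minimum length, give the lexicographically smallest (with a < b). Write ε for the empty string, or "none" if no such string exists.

The string aab is accepted by R but not by S.
No shorter string lies in the difference, and aab is the lexicographically first length-3 string in L(R) \ L(S).

aab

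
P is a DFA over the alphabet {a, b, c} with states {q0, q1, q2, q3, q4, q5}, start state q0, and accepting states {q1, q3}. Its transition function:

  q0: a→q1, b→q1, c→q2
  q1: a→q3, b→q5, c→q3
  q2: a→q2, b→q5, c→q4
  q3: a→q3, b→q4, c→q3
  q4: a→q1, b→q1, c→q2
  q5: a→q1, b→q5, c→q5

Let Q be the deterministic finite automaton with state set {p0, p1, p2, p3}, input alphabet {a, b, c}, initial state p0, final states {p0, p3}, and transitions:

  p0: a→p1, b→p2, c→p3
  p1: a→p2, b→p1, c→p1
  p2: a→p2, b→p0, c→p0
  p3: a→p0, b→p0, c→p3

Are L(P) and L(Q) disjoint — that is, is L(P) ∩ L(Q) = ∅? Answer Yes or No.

The string bc is accepted by both P and Q.
Hence L(P) ∩ L(Q) ≠ ∅.

No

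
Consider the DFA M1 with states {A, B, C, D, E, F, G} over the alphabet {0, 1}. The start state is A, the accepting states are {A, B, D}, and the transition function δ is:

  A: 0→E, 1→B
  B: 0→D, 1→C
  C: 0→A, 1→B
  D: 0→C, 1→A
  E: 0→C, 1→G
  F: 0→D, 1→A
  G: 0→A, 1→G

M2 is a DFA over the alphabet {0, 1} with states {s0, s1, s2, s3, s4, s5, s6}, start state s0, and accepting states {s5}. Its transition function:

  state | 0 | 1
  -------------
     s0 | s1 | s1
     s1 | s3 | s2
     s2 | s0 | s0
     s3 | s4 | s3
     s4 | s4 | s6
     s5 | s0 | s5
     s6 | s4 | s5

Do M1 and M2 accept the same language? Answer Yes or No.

The empty string ε is accepted by M1 but rejected by M2.
So L(M1) ≠ L(M2).

No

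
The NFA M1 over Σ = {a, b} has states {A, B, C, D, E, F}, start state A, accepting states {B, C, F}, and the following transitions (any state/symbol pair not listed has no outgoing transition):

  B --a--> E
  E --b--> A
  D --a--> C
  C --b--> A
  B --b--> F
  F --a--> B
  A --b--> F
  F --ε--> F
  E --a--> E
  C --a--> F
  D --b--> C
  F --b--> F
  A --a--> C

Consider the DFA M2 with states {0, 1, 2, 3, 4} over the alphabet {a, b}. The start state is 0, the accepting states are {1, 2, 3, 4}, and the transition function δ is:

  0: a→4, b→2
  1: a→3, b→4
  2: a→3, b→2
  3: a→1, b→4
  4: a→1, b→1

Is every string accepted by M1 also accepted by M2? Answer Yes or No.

Exploring the product automaton M1 × M2 from the start pair (A, 0), following both machines on each input symbol, reaches 14 state pairs: (A, 0), (C, 4), (F, 2), (F, 1), (A, 1), (B, 3), (F, 4), (C, 3), (E, 1), (B, 1), (A, 4), (E, 3), (C, 1), (F, 3).
M1 accepts in {B, C, F} and M2 accepts in {1, 2, 3, 4}. The reachable pairs whose M1-component is accepting are (C, 4), (F, 2), (F, 1), (B, 3), (F, 4), (C, 3), (B, 1), (C, 1), (F, 3); in each of them the M2-component is accepting too, so the product for L(M1) \ L(M2) (M1-component accepting, M2-component rejecting) has no reachable accepting pair and the difference is empty.
Hence every string in L(M1) is also in L(M2).

Yes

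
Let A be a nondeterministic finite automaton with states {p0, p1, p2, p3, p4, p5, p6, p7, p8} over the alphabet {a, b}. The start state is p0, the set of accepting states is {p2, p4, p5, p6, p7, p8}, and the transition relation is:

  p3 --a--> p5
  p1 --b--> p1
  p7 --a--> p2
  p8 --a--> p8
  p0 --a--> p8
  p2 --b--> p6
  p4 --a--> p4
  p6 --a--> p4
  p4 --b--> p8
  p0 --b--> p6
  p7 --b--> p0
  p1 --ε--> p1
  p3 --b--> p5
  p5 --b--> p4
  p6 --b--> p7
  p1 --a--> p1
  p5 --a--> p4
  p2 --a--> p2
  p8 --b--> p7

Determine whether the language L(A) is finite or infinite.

infinite

State p8 is reachable from the start and can reach an accepting state, and it lies on the cycle p8 → p8.
Traversing that cycle any number of times yields accepted strings of unbounded length, so the language is infinite.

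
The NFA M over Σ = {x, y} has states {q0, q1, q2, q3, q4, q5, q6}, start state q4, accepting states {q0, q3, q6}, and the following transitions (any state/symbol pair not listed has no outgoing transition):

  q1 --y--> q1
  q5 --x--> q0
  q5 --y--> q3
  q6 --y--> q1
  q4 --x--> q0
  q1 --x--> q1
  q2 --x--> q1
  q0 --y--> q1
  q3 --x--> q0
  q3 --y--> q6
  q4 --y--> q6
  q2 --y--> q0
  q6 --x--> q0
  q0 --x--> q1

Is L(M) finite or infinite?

finite

The useful states (reachable from q4 and able to reach an accepting state) are {q0, q4, q6}.
Restricted to these states the transition graph has no cycle, so every accepting path has bounded length and L is finite.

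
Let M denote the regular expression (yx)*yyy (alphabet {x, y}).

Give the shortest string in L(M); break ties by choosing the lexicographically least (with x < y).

By inspection of the expression, no string of length less than 3 matches, and yyy is the lexicographically first match of length 3.

yyy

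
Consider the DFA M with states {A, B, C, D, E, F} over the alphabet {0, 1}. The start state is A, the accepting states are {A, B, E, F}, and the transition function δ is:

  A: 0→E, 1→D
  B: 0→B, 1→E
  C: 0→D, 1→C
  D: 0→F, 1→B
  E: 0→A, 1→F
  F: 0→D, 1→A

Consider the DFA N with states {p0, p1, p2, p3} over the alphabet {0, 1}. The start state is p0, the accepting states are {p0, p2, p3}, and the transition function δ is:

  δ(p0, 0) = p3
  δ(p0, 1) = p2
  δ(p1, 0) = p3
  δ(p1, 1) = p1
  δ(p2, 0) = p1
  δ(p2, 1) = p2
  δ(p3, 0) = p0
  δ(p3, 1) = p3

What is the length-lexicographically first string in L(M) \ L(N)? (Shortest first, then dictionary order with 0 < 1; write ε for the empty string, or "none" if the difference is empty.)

10

The string 10 is accepted by M but not by N.
No shorter string lies in the difference, and 10 is the lexicographically first length-2 string in L(M) \ L(N).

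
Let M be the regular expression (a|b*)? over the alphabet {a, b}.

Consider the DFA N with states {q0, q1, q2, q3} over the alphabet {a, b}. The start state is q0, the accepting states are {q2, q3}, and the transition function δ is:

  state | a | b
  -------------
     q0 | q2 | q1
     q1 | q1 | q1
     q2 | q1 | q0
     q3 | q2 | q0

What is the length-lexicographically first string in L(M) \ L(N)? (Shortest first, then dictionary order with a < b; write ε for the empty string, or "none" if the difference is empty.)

The empty string ε is accepted by M but not by N.
Since ε is the unique shortest string, it is the required witness.

ε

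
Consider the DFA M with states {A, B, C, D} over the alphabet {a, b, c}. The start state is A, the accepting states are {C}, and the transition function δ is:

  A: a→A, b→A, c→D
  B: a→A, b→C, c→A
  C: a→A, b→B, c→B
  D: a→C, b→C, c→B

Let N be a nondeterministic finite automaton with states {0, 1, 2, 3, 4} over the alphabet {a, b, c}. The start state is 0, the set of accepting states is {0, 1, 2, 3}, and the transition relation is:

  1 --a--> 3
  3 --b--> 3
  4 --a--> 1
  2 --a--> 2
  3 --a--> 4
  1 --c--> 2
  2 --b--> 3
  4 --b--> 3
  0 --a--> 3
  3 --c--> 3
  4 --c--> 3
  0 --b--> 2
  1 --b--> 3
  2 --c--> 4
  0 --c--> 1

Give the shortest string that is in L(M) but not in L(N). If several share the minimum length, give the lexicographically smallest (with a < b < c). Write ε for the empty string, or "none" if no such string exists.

aca

The string aca is accepted by M but not by N.
No shorter string lies in the difference, and aca is the lexicographically first length-3 string in L(M) \ L(N).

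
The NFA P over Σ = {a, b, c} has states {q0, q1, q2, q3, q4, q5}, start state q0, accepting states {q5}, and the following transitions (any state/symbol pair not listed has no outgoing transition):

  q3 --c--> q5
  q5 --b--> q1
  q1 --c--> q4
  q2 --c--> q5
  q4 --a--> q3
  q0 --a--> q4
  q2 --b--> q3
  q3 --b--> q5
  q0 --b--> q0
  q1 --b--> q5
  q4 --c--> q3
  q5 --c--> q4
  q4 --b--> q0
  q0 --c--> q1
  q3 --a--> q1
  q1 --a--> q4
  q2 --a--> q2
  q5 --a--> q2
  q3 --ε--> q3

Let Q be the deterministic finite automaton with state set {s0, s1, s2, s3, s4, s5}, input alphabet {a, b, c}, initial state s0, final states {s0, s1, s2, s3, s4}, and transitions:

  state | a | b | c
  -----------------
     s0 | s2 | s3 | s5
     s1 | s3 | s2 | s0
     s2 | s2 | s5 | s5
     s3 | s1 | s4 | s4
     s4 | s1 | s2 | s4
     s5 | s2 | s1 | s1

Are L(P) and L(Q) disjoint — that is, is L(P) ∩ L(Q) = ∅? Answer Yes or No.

The string cb is accepted by both P and Q.
Hence L(P) ∩ L(Q) ≠ ∅.

No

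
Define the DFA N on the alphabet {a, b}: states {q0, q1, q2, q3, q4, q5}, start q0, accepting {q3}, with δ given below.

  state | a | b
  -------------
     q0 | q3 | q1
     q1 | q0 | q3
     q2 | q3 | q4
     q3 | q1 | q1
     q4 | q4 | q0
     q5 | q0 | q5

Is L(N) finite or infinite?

State q0 is reachable from the start and can reach an accepting state, and it lies on the cycle q0 → q1 → q0.
Traversing that cycle any number of times yields accepted strings of unbounded length, so the language is infinite.

infinite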